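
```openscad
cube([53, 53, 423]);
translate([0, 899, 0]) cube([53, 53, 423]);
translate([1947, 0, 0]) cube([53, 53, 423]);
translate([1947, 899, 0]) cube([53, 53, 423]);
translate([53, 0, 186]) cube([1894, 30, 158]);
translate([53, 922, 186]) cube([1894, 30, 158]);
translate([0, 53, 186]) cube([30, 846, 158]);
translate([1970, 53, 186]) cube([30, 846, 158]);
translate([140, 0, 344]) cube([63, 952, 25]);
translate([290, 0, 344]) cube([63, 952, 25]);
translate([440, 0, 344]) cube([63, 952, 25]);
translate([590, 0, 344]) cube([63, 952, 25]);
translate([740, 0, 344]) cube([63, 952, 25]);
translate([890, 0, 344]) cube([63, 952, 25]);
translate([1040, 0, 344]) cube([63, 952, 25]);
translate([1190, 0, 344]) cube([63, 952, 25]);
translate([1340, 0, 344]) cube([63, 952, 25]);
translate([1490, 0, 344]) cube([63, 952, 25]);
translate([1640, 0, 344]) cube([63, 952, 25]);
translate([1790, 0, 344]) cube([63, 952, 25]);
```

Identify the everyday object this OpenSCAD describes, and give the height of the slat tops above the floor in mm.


A bed frame. The slat-top height is 369 mm.

Four posts, four rails, and a row of slats — a bed frame. Slats sit on the rails at z = 186 + 158 = 344; with slat thickness 25, the top is 369 mm.


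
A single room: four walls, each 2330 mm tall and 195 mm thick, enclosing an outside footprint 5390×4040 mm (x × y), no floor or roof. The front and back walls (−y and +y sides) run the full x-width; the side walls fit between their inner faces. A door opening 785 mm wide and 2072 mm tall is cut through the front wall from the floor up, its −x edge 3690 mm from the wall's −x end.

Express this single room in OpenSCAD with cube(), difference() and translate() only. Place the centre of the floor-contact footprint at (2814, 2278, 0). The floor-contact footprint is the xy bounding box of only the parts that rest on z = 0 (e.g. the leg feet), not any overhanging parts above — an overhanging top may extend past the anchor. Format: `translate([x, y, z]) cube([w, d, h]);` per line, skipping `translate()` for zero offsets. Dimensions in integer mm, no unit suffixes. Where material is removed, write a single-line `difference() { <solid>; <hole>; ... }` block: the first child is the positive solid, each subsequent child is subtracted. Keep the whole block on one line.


difference() { translate([119, 258, 0]) cube([5390, 195, 2330]); translate([3809, 258, 0]) cube([785, 195, 2072]); }
translate([119, 4103, 0]) cube([5390, 195, 2330]);
translate([119, 453, 0]) cube([195, 3650, 2330]);
translate([5314, 453, 0]) cube([195, 3650, 2330]);


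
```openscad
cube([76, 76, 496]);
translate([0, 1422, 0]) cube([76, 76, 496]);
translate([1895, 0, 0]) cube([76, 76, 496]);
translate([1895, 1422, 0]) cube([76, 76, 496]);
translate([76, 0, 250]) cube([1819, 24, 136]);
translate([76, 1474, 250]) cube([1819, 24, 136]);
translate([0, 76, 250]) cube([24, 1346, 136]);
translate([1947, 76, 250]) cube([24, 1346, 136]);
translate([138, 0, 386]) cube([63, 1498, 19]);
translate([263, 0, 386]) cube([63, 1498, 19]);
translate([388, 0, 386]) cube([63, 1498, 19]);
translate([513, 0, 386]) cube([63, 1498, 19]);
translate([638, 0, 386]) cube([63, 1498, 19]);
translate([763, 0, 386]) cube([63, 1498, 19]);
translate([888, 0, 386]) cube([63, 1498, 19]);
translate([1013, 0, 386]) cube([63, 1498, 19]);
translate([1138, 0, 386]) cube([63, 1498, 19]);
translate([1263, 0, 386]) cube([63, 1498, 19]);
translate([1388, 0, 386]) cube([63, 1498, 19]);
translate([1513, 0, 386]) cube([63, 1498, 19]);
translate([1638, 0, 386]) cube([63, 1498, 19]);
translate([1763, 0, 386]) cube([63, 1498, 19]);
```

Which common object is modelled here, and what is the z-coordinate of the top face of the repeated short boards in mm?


A bed frame. The slat-top height is 405 mm.

Four posts, four rails, and a row of slats — a bed frame. Slats sit on the rails at z = 250 + 136 = 386; with slat thickness 19, the top is 405 mm.


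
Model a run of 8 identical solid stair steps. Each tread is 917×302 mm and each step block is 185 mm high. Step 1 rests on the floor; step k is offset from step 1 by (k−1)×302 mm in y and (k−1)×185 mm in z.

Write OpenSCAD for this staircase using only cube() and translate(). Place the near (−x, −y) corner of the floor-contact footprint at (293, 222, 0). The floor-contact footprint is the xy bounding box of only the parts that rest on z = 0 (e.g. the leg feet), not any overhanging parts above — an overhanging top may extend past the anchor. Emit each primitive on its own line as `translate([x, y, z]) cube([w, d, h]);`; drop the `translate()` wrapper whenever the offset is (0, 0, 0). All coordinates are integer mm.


translate([293, 222, 0]) cube([917, 302, 185]);
translate([293, 524, 185]) cube([917, 302, 185]);
translate([293, 826, 370]) cube([917, 302, 185]);
translate([293, 1128, 555]) cube([917, 302, 185]);
translate([293, 1430, 740]) cube([917, 302, 185]);
translate([293, 1732, 925]) cube([917, 302, 185]);
translate([293, 2034, 1110]) cube([917, 302, 185]);
translate([293, 2336, 1295]) cube([917, 302, 185]);


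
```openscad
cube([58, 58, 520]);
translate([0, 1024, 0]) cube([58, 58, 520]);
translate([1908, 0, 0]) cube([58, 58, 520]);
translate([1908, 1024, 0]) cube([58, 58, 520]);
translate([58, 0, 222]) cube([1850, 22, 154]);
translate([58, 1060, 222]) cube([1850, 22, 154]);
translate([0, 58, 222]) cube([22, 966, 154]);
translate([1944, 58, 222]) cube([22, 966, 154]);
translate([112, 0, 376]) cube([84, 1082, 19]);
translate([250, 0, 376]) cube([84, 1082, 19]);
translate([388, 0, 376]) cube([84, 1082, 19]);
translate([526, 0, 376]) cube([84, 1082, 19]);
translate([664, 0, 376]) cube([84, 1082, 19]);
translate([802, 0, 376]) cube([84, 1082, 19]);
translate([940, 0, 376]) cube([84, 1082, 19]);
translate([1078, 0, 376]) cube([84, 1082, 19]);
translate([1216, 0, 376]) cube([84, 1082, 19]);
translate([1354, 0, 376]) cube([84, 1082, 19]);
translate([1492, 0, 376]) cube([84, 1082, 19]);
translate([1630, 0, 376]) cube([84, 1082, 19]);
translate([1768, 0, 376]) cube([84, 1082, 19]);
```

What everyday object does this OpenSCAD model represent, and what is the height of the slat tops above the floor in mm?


A bed frame. The slat-top height is 395 mm.

Four posts, four rails, and a row of slats — a bed frame. Slats sit on the rails at z = 222 + 154 = 376; with slat thickness 19, the top is 395 mm.


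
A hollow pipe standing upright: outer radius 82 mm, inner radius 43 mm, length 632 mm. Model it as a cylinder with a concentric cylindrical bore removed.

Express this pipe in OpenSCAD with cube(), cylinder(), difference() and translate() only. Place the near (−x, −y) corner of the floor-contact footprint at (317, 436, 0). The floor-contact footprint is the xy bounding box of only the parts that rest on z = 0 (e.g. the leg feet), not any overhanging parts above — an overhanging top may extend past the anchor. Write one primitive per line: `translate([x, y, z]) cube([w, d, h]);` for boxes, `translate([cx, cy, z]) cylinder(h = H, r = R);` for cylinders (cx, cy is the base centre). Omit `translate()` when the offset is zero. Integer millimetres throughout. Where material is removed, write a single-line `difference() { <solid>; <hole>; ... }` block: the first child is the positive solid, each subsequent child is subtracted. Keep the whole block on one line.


difference() { translate([399, 518, 0]) cylinder(h = 632, r = 82); translate([399, 518, 0]) cylinder(h = 632, r = 43); }


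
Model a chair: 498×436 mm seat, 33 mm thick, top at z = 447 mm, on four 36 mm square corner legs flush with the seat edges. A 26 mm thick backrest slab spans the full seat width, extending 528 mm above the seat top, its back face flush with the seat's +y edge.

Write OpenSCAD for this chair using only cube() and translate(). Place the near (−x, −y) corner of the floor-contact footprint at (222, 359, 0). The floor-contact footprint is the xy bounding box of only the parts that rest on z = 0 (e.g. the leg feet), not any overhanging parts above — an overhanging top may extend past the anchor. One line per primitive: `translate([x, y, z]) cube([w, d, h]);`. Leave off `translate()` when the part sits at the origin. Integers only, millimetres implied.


translate([222, 359, 414]) cube([498, 436, 33]);
translate([222, 359, 0]) cube([36, 36, 414]);
translate([684, 359, 0]) cube([36, 36, 414]);
translate([222, 759, 0]) cube([36, 36, 414]);
translate([684, 759, 0]) cube([36, 36, 414]);
translate([222, 769, 447]) cube([498, 26, 528]);


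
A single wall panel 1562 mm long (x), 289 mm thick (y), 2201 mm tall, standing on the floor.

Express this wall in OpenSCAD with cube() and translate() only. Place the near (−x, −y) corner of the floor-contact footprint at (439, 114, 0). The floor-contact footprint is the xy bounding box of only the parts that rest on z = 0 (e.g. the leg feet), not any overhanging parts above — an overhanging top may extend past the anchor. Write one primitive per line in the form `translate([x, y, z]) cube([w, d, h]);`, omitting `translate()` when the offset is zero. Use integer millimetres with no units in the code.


translate([439, 114, 0]) cube([1562, 289, 2201]);


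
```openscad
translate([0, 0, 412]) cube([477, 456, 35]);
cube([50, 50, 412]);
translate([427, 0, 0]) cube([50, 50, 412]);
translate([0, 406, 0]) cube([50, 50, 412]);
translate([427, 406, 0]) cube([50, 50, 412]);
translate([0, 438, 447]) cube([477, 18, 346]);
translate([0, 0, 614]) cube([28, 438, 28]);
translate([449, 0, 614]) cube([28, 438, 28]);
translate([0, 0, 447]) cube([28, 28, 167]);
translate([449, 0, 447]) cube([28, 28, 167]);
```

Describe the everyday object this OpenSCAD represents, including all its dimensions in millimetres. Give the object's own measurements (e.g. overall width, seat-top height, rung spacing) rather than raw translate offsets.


A chair. The seat is a 477×456×35 mm slab with its top at z = 447 mm, on four 50×50 mm corner legs (flush with the seat edges, standing on z = 0). A flat backrest 18 mm thick, 346 mm tall, spans the full seat width and rises from the seat top along its +y edge, rear face flush with the rear of the seat. Two armrests of 28×28 mm section run along each side from the seat's front edge to the front of the backrest, top faces 195 mm above the seat top and outer faces flush with the seat's x-edges; a 28×28 mm post under the front of each armrest stands on the seat at the front corner.


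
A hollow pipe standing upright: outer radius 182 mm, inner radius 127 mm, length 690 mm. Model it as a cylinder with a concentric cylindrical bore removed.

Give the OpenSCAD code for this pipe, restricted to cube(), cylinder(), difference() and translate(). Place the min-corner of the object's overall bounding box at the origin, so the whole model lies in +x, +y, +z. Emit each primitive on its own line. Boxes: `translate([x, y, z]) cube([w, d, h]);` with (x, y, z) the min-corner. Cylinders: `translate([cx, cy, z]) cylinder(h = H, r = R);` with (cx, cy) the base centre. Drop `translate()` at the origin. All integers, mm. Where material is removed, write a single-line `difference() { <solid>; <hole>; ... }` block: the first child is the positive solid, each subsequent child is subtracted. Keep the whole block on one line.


difference() { translate([182, 182, 0]) cylinder(h = 690, r = 182); translate([182, 182, 0]) cylinder(h = 690, r = 127); }


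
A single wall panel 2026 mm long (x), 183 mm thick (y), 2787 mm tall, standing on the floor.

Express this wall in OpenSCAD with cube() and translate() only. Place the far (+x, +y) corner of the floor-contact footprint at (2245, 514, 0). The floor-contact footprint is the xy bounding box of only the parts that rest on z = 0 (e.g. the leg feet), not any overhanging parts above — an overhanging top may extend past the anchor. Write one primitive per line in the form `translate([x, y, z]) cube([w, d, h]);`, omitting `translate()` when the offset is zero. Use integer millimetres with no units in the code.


translate([219, 331, 0]) cube([2026, 183, 2787]);


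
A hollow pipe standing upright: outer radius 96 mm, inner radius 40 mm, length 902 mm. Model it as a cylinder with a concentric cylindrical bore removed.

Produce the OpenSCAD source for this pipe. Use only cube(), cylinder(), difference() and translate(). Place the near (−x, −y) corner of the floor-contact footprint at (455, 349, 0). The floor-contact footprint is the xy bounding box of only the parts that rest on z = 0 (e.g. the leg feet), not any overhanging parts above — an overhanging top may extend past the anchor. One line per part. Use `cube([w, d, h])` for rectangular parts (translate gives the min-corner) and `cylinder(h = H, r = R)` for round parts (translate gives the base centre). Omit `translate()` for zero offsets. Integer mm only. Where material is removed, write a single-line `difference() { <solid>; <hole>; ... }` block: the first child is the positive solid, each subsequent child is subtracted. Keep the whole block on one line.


difference() { translate([551, 445, 0]) cylinder(h = 902, r = 96); translate([551, 445, 0]) cylinder(h = 902, r = 40); }


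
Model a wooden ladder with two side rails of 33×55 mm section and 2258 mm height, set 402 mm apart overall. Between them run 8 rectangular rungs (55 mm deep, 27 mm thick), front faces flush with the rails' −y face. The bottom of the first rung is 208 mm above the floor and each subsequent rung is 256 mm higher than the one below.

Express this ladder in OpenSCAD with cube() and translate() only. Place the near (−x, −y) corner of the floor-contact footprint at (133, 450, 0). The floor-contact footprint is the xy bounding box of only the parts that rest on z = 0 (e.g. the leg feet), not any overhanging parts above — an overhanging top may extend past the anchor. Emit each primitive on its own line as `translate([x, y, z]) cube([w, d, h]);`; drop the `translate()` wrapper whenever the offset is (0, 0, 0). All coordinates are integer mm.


// rung span = 402 - 2*33 = 336
// rung[k] z = 208 + k*256
translate([133, 450, 0]) cube([33, 55, 2258]);
translate([502, 450, 0]) cube([33, 55, 2258]);
translate([166, 450, 208]) cube([336, 55, 27]);
translate([166, 450, 464]) cube([336, 55, 27]);
translate([166, 450, 720]) cube([336, 55, 27]);
translate([166, 450, 976]) cube([336, 55, 27]);
translate([166, 450, 1232]) cube([336, 55, 27]);
translate([166, 450, 1488]) cube([336, 55, 27]);
translate([166, 450, 1744]) cube([336, 55, 27]);
translate([166, 450, 2000]) cube([336, 55, 27]);


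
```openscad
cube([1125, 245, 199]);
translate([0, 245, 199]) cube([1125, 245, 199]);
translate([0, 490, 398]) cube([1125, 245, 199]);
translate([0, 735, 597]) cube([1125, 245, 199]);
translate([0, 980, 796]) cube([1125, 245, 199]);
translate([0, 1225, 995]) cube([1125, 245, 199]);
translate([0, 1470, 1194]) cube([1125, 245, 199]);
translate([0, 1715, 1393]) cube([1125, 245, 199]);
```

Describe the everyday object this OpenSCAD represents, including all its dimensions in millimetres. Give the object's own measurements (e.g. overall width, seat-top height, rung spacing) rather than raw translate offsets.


A straight staircase of 8 solid steps. Each step is 1125 mm wide (x), 245 mm deep (y, the going) and 199 mm tall (the rise). The first step rests on the floor; each subsequent step sits one going further in +y and one rise higher in +z, directly behind and above the previous step with no overlap.


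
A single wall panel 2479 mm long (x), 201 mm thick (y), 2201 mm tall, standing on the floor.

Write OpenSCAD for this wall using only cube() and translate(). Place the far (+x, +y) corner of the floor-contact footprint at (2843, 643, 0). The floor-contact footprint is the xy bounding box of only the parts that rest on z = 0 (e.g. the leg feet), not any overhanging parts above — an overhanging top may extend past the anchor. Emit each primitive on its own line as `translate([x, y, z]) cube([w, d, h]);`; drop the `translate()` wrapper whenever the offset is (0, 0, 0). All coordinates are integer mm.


translate([364, 442, 0]) cube([2479, 201, 2201]);


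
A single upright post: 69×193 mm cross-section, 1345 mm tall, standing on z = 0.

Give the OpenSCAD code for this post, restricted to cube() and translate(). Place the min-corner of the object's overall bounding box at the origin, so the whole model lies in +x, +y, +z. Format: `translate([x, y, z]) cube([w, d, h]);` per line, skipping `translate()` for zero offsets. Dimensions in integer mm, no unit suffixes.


cube([69, 193, 1345]);


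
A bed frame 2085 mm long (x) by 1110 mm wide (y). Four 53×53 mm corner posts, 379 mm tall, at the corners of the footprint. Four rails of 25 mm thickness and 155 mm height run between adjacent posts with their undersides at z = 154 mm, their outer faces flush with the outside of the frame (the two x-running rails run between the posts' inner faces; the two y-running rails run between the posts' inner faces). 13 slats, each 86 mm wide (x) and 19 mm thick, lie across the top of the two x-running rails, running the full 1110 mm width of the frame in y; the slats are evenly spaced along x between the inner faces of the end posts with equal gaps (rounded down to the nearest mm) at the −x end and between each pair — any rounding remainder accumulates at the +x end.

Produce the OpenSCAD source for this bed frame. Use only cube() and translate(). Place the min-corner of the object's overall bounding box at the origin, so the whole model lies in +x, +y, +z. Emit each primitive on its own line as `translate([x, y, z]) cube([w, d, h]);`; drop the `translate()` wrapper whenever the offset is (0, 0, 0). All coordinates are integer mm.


cube([53, 53, 379]);
translate([0, 1057, 0]) cube([53, 53, 379]);
translate([2032, 0, 0]) cube([53, 53, 379]);
translate([2032, 1057, 0]) cube([53, 53, 379]);
translate([53, 0, 154]) cube([1979, 25, 155]);
translate([53, 1085, 154]) cube([1979, 25, 155]);
translate([0, 53, 154]) cube([25, 1004, 155]);
translate([2060, 53, 154]) cube([25, 1004, 155]);
translate([114, 0, 309]) cube([86, 1110, 19]);
translate([261, 0, 309]) cube([86, 1110, 19]);
translate([408, 0, 309]) cube([86, 1110, 19]);
translate([555, 0, 309]) cube([86, 1110, 19]);
translate([702, 0, 309]) cube([86, 1110, 19]);
translate([849, 0, 309]) cube([86, 1110, 19]);
translate([996, 0, 309]) cube([86, 1110, 19]);
translate([1143, 0, 309]) cube([86, 1110, 19]);
translate([1290, 0, 309]) cube([86, 1110, 19]);
translate([1437, 0, 309]) cube([86, 1110, 19]);
translate([1584, 0, 309]) cube([86, 1110, 19]);
translate([1731, 0, 309]) cube([86, 1110, 19]);
translate([1878, 0, 309]) cube([86, 1110, 19]);


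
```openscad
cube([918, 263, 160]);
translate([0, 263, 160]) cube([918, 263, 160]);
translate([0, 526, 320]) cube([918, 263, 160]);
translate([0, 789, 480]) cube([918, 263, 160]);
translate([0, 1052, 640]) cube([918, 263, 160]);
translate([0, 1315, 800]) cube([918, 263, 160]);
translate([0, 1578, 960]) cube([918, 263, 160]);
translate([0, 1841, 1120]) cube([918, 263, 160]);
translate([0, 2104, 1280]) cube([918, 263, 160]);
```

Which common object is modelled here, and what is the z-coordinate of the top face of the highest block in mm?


A staircase. The total rise is 1440 mm.

9 identical blocks, each offset up and back from the previous — a staircase. Each step is 160 mm tall and there are 9 of them, so the total rise is 9 × 160 = 1440 mm.


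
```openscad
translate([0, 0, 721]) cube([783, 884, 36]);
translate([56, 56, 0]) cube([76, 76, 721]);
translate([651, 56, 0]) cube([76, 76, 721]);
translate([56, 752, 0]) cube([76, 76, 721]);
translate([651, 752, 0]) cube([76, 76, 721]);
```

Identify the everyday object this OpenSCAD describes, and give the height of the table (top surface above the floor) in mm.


A table. The table height is 757 mm.

A 783×884×36 slab sits at z = 721 on four 76 mm square posts — a table. The top surface is at 721 + 36 = 757 mm.


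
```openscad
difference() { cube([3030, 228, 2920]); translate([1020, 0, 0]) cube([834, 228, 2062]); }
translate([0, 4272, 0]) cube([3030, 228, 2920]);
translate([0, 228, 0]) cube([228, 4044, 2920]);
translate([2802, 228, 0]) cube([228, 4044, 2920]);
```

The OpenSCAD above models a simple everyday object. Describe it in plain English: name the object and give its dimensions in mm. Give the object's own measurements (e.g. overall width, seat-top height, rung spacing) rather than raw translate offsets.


A single room: four walls, each 2920 mm tall and 228 mm thick, enclosing an outside footprint 3030×4500 mm (x × y), no floor or roof. The front and back walls (−y and +y sides) run the full x-width; the side walls fit between their inner faces. A door opening 834 mm wide and 2062 mm tall is cut through the front wall from the floor up, its −x edge 1020 mm from the wall's −x end.


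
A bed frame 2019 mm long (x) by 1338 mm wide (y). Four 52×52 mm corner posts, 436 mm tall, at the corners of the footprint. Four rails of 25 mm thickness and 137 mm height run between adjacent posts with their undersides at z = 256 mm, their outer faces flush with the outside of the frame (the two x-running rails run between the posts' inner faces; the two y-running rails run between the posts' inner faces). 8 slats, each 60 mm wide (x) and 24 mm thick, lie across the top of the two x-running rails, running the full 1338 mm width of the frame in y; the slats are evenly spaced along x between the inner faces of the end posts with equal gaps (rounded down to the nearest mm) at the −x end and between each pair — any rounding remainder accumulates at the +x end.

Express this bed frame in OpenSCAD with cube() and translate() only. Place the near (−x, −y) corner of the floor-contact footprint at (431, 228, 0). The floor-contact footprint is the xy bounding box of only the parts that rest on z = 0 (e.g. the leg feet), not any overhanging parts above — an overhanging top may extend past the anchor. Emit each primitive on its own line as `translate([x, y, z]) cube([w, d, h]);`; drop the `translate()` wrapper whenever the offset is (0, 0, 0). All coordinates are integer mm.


translate([431, 228, 0]) cube([52, 52, 436]);
translate([431, 1514, 0]) cube([52, 52, 436]);
translate([2398, 228, 0]) cube([52, 52, 436]);
translate([2398, 1514, 0]) cube([52, 52, 436]);
translate([483, 228, 256]) cube([1915, 25, 137]);
translate([483, 1541, 256]) cube([1915, 25, 137]);
translate([431, 280, 256]) cube([25, 1234, 137]);
translate([2425, 280, 256]) cube([25, 1234, 137]);
translate([642, 228, 393]) cube([60, 1338, 24]);
translate([861, 228, 393]) cube([60, 1338, 24]);
translate([1080, 228, 393]) cube([60, 1338, 24]);
translate([1299, 228, 393]) cube([60, 1338, 24]);
translate([1518, 228, 393]) cube([60, 1338, 24]);
translate([1737, 228, 393]) cube([60, 1338, 24]);
translate([1956, 228, 393]) cube([60, 1338, 24]);
translate([2175, 228, 393]) cube([60, 1338, 24]);


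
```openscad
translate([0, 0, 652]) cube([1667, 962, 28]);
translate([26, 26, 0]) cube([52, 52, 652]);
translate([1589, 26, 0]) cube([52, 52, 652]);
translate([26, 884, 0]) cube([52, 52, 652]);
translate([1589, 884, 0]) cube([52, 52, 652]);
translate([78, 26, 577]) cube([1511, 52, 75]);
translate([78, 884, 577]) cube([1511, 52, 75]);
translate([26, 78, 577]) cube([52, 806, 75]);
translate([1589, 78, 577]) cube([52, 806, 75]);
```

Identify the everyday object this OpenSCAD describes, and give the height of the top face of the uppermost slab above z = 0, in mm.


A table. The table height is 680 mm.

A 1667×962×28 slab sits at z = 652 on four 52 mm square posts — a table. The top surface is at 652 + 28 = 680 mm.


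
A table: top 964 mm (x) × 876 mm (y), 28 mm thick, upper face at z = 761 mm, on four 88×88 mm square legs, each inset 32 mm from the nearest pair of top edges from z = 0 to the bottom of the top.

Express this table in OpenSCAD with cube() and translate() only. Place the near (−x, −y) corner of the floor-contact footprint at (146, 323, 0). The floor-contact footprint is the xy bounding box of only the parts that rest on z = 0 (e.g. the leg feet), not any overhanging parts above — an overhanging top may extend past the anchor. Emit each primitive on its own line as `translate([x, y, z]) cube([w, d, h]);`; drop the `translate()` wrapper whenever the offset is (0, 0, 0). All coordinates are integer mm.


translate([114, 291, 733]) cube([964, 876, 28]);
translate([146, 323, 0]) cube([88, 88, 733]);
translate([958, 323, 0]) cube([88, 88, 733]);
translate([146, 1047, 0]) cube([88, 88, 733]);
translate([958, 1047, 0]) cube([88, 88, 733]);


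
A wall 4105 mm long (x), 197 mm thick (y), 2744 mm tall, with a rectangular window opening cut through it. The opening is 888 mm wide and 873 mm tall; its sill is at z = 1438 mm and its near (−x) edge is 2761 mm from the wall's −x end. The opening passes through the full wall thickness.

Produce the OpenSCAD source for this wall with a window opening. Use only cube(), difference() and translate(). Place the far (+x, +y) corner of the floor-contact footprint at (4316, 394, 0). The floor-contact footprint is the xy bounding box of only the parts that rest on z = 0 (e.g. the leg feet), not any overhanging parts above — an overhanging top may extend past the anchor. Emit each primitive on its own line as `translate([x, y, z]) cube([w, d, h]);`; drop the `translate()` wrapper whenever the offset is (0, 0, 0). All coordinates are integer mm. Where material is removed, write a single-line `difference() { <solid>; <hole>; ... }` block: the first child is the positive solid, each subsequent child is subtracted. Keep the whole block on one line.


difference() { translate([211, 197, 0]) cube([4105, 197, 2744]); translate([2972, 197, 1438]) cube([888, 197, 873]); }


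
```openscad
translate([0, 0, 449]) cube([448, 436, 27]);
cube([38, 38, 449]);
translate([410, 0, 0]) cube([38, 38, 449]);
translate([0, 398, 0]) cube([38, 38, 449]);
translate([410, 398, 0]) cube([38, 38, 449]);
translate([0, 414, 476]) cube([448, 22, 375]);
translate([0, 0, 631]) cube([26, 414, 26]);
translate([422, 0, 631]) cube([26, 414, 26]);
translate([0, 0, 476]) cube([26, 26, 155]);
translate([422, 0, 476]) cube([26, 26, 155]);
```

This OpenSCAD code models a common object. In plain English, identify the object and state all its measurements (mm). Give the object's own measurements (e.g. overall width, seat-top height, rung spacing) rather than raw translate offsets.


A chair. The seat is a 448×436×27 mm slab with its top at z = 476 mm, on four 38×38 mm corner legs (flush with the seat edges, standing on z = 0). A flat backrest 22 mm thick, 375 mm tall, spans the full seat width and rises from the seat top along its +y edge, rear face flush with the rear of the seat. Two armrests of 26×26 mm section run along each side from the seat's front edge to the front of the backrest, top faces 181 mm above the seat top and outer faces flush with the seat's x-edges; a 26×26 mm post under the front of each armrest stands on the seat at the front corner.


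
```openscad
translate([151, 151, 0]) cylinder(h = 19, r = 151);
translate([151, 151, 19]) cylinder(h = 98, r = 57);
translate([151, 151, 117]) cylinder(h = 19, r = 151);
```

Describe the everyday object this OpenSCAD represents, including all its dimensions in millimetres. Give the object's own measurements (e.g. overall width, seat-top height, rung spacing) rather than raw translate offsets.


A spool: two coaxial disc flanges of radius 151 mm and thickness 19 mm, joined by a core cylinder of radius 57 mm and height 98 mm. The lower flange rests on z = 0 and the three cylinders share a vertical axis.


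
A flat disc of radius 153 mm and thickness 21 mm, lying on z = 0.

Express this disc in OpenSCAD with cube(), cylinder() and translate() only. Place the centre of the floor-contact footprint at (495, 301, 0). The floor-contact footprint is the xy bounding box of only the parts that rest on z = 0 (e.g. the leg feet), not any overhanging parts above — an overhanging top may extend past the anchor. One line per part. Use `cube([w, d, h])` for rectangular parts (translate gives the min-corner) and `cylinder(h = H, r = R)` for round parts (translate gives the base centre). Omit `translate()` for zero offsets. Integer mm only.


translate([495, 301, 0]) cylinder(h = 21, r = 153);


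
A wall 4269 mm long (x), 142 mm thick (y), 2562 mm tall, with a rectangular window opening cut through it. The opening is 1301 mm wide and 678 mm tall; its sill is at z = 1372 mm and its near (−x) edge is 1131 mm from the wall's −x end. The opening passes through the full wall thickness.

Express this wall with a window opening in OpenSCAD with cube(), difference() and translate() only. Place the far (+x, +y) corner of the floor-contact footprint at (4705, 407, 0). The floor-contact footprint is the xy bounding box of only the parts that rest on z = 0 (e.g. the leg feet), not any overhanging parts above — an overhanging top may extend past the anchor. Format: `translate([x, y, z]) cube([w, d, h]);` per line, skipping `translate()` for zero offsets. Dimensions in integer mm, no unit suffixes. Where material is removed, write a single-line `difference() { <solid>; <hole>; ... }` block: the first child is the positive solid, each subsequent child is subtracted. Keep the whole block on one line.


difference() { translate([436, 265, 0]) cube([4269, 142, 2562]); translate([1567, 265, 1372]) cube([1301, 142, 678]); }


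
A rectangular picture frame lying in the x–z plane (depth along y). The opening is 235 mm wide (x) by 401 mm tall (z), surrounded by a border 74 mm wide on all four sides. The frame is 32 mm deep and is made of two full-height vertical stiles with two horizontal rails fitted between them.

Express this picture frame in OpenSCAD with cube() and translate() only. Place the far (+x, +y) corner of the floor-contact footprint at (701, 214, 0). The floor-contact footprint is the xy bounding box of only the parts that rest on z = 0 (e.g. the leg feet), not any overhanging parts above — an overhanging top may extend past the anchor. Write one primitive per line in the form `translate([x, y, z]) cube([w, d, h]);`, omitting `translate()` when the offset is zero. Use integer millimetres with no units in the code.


translate([318, 182, 0]) cube([74, 32, 549]);
translate([627, 182, 0]) cube([74, 32, 549]);
translate([392, 182, 0]) cube([235, 32, 74]);
translate([392, 182, 475]) cube([235, 32, 74]);


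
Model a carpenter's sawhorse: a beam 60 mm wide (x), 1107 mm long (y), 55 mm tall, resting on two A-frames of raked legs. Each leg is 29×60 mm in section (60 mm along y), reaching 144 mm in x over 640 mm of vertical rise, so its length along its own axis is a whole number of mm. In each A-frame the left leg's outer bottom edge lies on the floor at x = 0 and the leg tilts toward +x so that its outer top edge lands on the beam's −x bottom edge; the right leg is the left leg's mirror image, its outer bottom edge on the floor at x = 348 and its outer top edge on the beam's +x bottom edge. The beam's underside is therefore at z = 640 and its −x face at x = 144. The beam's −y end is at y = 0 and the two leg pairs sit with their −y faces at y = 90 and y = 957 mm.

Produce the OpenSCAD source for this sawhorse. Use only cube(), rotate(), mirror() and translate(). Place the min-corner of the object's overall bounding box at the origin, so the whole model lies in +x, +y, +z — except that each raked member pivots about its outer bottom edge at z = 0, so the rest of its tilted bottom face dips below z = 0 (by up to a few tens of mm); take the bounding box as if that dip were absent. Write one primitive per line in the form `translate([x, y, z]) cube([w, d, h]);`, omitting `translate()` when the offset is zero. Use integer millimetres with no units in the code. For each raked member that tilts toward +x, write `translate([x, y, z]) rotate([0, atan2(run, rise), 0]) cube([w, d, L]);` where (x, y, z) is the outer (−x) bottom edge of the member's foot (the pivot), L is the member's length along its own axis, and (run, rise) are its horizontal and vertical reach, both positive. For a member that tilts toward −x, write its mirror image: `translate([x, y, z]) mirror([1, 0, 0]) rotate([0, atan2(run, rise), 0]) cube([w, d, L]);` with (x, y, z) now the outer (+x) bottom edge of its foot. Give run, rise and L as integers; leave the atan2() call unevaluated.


translate([144, 0, 640]) cube([60, 1107, 55]);
translate([0, 90, 0]) rotate([0, atan2(144, 640), 0]) cube([29, 60, 656]);
translate([348, 90, 0]) mirror([1, 0, 0]) rotate([0, atan2(144, 640), 0]) cube([29, 60, 656]);
translate([0, 957, 0]) rotate([0, atan2(144, 640), 0]) cube([29, 60, 656]);
translate([348, 957, 0]) mirror([1, 0, 0]) rotate([0, atan2(144, 640), 0]) cube([29, 60, 656]);


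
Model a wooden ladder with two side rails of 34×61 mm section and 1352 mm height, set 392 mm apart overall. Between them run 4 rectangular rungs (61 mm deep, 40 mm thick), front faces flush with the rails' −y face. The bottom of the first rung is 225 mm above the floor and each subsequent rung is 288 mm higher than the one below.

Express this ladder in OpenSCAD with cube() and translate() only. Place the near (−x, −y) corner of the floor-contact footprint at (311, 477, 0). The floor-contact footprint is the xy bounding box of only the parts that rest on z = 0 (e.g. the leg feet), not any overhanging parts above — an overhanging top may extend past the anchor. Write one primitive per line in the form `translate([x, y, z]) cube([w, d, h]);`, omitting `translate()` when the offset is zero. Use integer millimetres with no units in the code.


translate([311, 477, 0]) cube([34, 61, 1352]);
translate([669, 477, 0]) cube([34, 61, 1352]);
translate([345, 477, 225]) cube([324, 61, 40]);
translate([345, 477, 513]) cube([324, 61, 40]);
translate([345, 477, 801]) cube([324, 61, 40]);
translate([345, 477, 1089]) cube([324, 61, 40]);


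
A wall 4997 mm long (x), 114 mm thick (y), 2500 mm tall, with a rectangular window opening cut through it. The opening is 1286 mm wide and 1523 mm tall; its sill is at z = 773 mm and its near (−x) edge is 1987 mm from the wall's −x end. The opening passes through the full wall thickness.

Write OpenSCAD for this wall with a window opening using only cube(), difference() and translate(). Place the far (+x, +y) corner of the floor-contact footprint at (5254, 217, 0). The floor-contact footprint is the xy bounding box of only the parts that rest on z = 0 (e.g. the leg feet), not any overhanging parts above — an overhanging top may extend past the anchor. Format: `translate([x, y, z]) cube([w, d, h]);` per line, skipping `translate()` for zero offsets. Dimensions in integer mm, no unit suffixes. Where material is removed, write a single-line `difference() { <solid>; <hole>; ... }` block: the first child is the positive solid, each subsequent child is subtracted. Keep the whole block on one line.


difference() { translate([257, 103, 0]) cube([4997, 114, 2500]); translate([2244, 103, 773]) cube([1286, 114, 1523]); }


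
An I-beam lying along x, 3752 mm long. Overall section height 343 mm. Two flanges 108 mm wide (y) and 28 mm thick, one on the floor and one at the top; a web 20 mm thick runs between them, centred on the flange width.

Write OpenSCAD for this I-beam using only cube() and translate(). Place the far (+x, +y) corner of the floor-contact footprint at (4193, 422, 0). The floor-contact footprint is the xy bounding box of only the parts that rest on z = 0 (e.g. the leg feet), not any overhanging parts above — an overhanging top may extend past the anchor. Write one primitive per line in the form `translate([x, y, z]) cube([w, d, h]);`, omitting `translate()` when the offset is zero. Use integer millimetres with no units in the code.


translate([441, 314, 0]) cube([3752, 108, 28]);
translate([441, 358, 28]) cube([3752, 20, 287]);
translate([441, 314, 315]) cube([3752, 108, 28]);


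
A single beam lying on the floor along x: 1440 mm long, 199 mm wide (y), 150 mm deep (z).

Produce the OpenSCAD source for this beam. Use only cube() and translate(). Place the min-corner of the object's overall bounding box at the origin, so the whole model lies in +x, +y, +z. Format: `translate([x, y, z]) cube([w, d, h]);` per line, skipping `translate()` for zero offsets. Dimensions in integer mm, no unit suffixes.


cube([1440, 199, 150]);


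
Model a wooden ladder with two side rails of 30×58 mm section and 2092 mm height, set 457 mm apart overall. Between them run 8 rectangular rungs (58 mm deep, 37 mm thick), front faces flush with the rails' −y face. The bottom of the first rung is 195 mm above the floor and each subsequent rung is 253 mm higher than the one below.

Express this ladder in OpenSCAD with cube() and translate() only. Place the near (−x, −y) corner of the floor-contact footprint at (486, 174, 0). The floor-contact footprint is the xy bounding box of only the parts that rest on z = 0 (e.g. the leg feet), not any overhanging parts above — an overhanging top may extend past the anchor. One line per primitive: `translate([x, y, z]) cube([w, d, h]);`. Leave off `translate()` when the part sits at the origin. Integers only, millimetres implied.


// rung span = 457 - 2*30 = 397
// rung[k] z = 195 + k*253
translate([486, 174, 0]) cube([30, 58, 2092]);
translate([913, 174, 0]) cube([30, 58, 2092]);
translate([516, 174, 195]) cube([397, 58, 37]);
translate([516, 174, 448]) cube([397, 58, 37]);
translate([516, 174, 701]) cube([397, 58, 37]);
translate([516, 174, 954]) cube([397, 58, 37]);
translate([516, 174, 1207]) cube([397, 58, 37]);
translate([516, 174, 1460]) cube([397, 58, 37]);
translate([516, 174, 1713]) cube([397, 58, 37]);
translate([516, 174, 1966]) cube([397, 58, 37]);


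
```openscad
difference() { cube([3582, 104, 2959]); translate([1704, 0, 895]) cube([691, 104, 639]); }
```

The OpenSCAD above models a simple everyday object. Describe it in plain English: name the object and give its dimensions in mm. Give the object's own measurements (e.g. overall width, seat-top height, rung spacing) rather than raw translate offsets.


A wall 3582 mm long (x), 104 mm thick (y), 2959 mm tall, with a rectangular window opening cut through it. The opening is 691 mm wide and 639 mm tall; its sill is at z = 895 mm and its near (−x) edge is 1704 mm from the wall's −x end. The opening passes through the full wall thickness.


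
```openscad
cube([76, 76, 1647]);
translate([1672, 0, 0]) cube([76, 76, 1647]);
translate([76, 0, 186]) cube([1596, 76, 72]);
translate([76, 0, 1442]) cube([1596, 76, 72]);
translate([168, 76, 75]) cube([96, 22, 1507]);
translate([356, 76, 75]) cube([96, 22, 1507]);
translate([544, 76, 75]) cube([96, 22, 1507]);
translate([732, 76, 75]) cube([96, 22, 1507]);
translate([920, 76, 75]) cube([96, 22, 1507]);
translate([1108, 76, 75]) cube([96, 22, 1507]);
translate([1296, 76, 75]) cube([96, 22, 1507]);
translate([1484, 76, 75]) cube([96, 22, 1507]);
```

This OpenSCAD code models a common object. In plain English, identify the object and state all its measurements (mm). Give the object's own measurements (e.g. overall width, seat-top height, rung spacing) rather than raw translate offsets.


A fence section. Two 76×76 mm posts, 1647 mm tall, stand on the floor with a clear span of 1596 mm between their inner faces. Two horizontal rails of 76×72 mm section span the gap between the posts with their undersides at z = 186 mm and z = 1442 mm, flush with the posts' −y face. 8 pickets, each 96 mm wide, 22 mm thick and 1507 mm tall, are fixed to the +y face of the rails with their bottoms at z = 75 mm, spaced across the span with a 92 mm gap after the −x post and between neighbouring pickets and before the +x post.


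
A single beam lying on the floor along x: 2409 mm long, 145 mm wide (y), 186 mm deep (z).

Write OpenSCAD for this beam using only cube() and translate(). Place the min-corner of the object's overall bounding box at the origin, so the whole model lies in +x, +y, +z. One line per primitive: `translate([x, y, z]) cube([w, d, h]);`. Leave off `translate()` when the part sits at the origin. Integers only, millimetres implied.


cube([2409, 145, 186]);
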